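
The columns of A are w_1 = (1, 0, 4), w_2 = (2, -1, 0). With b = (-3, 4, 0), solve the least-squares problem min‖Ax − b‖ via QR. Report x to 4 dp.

x = (0.0617, -2.0247)

w_1 = (1, 0, 4); ‖w_1‖ = 4.1231, so e_1 = (0.2425, 0.0000, 0.9701).
e_1·w_2 = 0.2425·2 + 0.0000·(-1) + 0.9701·0 = 0.4851.
u_2 = w_2 − 0.4851·e_1 = (1.8824, -1.0000, -0.4706).
‖u_2‖ = 2.1828, so e_2 = (0.8623, -0.4581, -0.2156).
Qᵀb = (-0.7276, -4.4195).
Back-substitute: x_2 = -4.4195/2.1828 = -2.0247.
x_1 = (-0.7276 − 0.4851·(-2.0247))/4.1231 = 0.0617.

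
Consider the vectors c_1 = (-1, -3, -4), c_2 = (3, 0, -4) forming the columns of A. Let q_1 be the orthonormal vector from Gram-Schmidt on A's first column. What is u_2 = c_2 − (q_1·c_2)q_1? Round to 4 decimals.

q_1 = c_1/‖c_1‖ = (-1, -3, -4)/5.0990 = (-0.1961, -0.5883, -0.7845).
r_{12} = q_1·c_2 = 2.5495.
u_2 = c_2 − 2.5495·q_1 = (3.5000, 1.5000, -2.0000).

u_2 = (3.5000, 1.5000, -2.0000)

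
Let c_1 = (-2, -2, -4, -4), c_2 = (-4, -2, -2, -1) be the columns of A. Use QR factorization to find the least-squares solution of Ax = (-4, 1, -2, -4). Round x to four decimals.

x = (0.5236, 0.3774)

c_1 = (-2, -2, -4, -4); ‖c_1‖ = 6.3246, so e_1 = (-0.3162, -0.3162, -0.6325, -0.6325).
e_1·c_2 = (-0.3162)·(-4) + (-0.3162)·(-2) + (-0.6325)·(-2) + (-0.6325)·(-1) = 3.7947.
u_2 = c_2 − 3.7947·e_1 = (-2.8000, -0.8000, 0.4000, 1.4000).
‖u_2‖ = 3.2558, so e_2 = (-0.8600, -0.2457, 0.1229, 0.4300).
Qᵀb = (4.7434, 1.2286).
Back-substitute: x_2 = 1.2286/3.2558 = 0.3774.
x_1 = (4.7434 − 3.7947·0.3774)/6.3246 = 0.5236.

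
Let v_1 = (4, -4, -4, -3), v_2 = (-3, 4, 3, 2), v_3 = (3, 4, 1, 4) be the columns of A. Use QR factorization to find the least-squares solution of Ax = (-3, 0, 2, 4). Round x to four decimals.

v_1 = (4, -4, -4, -3); ‖v_1‖ = 7.5498, so q_1 = (0.5298, -0.5298, -0.5298, -0.3974).
q_1·v_2 = 0.5298·(-3) + (-0.5298)·4 + (-0.5298)·3 + (-0.3974)·2 = -6.0928.
u_2 = v_2 + 6.0928·q_1 = (0.2281, 0.7719, -0.2281, -0.4211).
‖u_2‖ = 0.9366, so q_2 = (0.2435, 0.8242, -0.2435, -0.4496).
q_1·v_3 = 0.5298·3 + (-0.5298)·4 + (-0.5298)·1 + (-0.3974)·4 = -2.6491; q_2·v_3 = 0.2435·3 + 0.8242·4 + (-0.2435)·1 + (-0.4496)·4 = 1.9856.
u_3 = v_3 + 2.6491·q_1 − 1.9856·q_2 = (3.9200, 0.9600, 0.0800, 3.8400).
‖u_3‖ = 5.5714, so q_3 = (0.7036, 0.1723, 0.0144, 0.6892).
Qᵀb = (-4.2385, -3.0158, 0.6749).
Back-substitute: x_3 = 0.6749/5.5714 = 0.1211.
x_2 = (-3.0158 − 1.9856·0.1211)/0.9366 = -3.4768.
x_1 = (-4.2385 + 6.0928·(-3.4768) + 2.6491·0.1211)/7.5498 = -3.3247.

x = (-3.3247, -3.4768, 0.1211)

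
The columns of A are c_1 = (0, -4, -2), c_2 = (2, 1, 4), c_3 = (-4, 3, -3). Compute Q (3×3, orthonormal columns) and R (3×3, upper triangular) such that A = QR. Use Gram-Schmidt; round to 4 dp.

Q = [[0.0000, 0.5384, -0.8427], [-0.8944, -0.3769, -0.2408], [-0.4472, 0.7537, 0.4815]], R = [[4.4721, -2.6833, -1.3416], [0.0000, 3.7148, -5.5453], [0.0000, 0.0000, 1.2039]]

q_1 = c_1/‖c_1‖ = (0, -4, -2)/4.4721 = (0.0000, -0.8944, -0.4472).
r_{12} = q_1·c_2 = -2.6833.
u_2 = c_2 + 2.6833·q_1 = (2.0000, -1.4000, 2.8000).
‖u_2‖ = 3.7148, so q_2 = (0.5384, -0.3769, 0.7537).
r_{13} = q_1·c_3 = -1.3416; r_{23} = q_2·c_3 = -5.5453.
u_3 = c_3 + 1.3416·q_1 + 5.5453·q_2 = (-1.0145, -0.2899, 0.5797).
‖u_3‖ = 1.2039, so q_3 = (-0.8427, -0.2408, 0.4815).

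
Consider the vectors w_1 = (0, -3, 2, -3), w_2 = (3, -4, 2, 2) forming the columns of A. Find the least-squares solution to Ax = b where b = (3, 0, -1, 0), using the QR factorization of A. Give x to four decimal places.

x = (-0.2173, 0.2780)

w_1 = (0, -3, 2, -3); ‖w_1‖ = 4.6904, so q_1 = (0.0000, -0.6396, 0.4264, -0.6396).
q_1·w_2 = 0.0000·3 + (-0.6396)·(-4) + 0.4264·2 + (-0.6396)·2 = 2.1320.
u_2 = w_2 − 2.1320·q_1 = (3.0000, -2.6364, 1.0909, 3.3636).
‖u_2‖ = 5.3343, so q_2 = (0.5624, -0.4942, 0.2045, 0.6306).
Qᵀb = (-0.4264, 1.4827).
Back-substitute: x_2 = 1.4827/5.3343 = 0.2780.
x_1 = (-0.4264 − 2.1320·0.2780)/4.6904 = -0.2173.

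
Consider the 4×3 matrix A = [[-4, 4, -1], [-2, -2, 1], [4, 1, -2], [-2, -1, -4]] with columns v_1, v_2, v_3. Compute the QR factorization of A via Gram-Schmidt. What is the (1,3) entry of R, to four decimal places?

v_1 = (-4, -2, 4, -2); ‖v_1‖ = 6.3246, so e_1 = (-0.6325, -0.3162, 0.6325, -0.3162).
r_{13} = e_1·v_3 = 0.3162.

r_{13} = 0.3162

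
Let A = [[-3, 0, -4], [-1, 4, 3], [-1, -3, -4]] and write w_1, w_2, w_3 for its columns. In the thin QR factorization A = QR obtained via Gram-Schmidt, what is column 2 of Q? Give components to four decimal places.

e_1 = w_1/‖w_1‖ = (-3, -1, -1)/3.3166 = (-0.9045, -0.3015, -0.3015).
r_{12} = e_1·w_2 = -0.3015.
u_2 = w_2 + 0.3015·e_1 = (-0.2727, 3.9091, -3.0909).
‖u_2‖ = 4.9909, so e_2 = (-0.0546, 0.7832, -0.6193).

e_2 = (-0.0546, 0.7832, -0.6193)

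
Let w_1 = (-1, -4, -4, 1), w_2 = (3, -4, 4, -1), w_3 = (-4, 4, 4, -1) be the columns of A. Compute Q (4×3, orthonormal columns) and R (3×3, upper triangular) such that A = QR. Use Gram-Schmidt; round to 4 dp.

Q = [[-0.1715, 0.4473, -0.8778], [-0.6860, -0.6937, -0.2195], [-0.6860, 0.5477, 0.4131], [0.1715, -0.1369, -0.1033]], R = [[5.8310, -0.6860, -4.9735], [0.0000, 6.4443, -2.2363], [0.0000, 0.0000, 4.3890]]

w_1 = (-1, -4, -4, 1); ‖w_1‖ = 5.8310, so e_1 = (-0.1715, -0.6860, -0.6860, 0.1715).
e_1·w_2 = (-0.1715)·3 + (-0.6860)·(-4) + (-0.6860)·4 + 0.1715·(-1) = -0.6860.
u_2 = w_2 + 0.6860·e_1 = (2.8824, -4.4706, 3.5294, -0.8824).
‖u_2‖ = 6.4443, so e_2 = (0.4473, -0.6937, 0.5477, -0.1369).
e_1·w_3 = (-0.1715)·(-4) + (-0.6860)·4 + (-0.6860)·4 + 0.1715·(-1) = -4.9735; e_2·w_3 = 0.4473·(-4) + (-0.6937)·4 + 0.5477·4 + (-0.1369)·(-1) = -2.2363.
u_3 = w_3 + 4.9735·e_1 + 2.2363·e_2 = (-3.8527, -0.9632, 1.8130, -0.4533).
‖u_3‖ = 4.3890, so e_3 = (-0.8778, -0.2195, 0.4131, -0.1033).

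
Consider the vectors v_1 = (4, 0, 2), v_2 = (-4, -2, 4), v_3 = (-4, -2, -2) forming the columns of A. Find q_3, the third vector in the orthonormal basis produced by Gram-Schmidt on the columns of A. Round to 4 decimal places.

q_3 = (0.1562, -0.9370, -0.3123)

q_1 = v_1/‖v_1‖ = (4, 0, 2)/4.4721 = (0.8944, 0.0000, 0.4472).
r_{12} = q_1·v_2 = -1.7889.
u_2 = v_2 + 1.7889·q_1 = (-2.4000, -2.0000, 4.8000).
‖u_2‖ = 5.7271, so q_2 = (-0.4191, -0.3492, 0.8381).
r_{13} = q_1·v_3 = -4.4721; r_{23} = q_2·v_3 = 0.6984.
u_3 = v_3 + 4.4721·q_1 − 0.6984·q_2 = (0.2927, -1.7561, -0.5854).
‖u_3‖ = 1.8741, so q_3 = (0.1562, -0.9370, -0.3123).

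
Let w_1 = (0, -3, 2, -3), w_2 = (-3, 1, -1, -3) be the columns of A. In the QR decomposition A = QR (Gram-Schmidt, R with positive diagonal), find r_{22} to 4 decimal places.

w_1 = (0, -3, 2, -3); ‖w_1‖ = 4.6904, so e_1 = (0.0000, -0.6396, 0.4264, -0.6396).
e_1·w_2 = 0.0000·(-3) + (-0.6396)·1 + 0.4264·(-1) + (-0.6396)·(-3) = 0.8528.
u_2 = w_2 − 0.8528·e_1 = (-3.0000, 1.5455, -1.3636, -2.4545).
r_{22} = ‖u_2‖ = 4.3901.

r_{22} = 4.3901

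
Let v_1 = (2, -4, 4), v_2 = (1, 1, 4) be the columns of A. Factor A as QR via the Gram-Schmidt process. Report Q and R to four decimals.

q_1 = v_1/‖v_1‖ = (2, -4, 4)/6.0000 = (0.3333, -0.6667, 0.6667).
r_{12} = q_1·v_2 = 2.3333.
u_2 = v_2 − 2.3333·q_1 = (0.2222, 2.5556, 2.4444).
‖u_2‖ = 3.5434, so q_2 = (0.0627, 0.7212, 0.6899).

Q = [[0.3333, 0.0627], [-0.6667, 0.7212], [0.6667, 0.6899]], R = [[6.0000, 2.3333], [0.0000, 3.5434]]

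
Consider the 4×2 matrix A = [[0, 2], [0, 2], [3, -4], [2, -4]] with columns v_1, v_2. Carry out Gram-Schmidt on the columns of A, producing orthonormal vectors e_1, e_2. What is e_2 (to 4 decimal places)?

v_1 = (0, 0, 3, 2); ‖v_1‖ = 3.6056, so e_1 = (0.0000, 0.0000, 0.8321, 0.5547).
e_1·v_2 = 0.0000·2 + 0.0000·2 + 0.8321·(-4) + 0.5547·(-4) = -5.5470.
u_2 = v_2 + 5.5470·e_1 = (2.0000, 2.0000, 0.6154, -0.9231).
‖u_2‖ = 3.0382, so e_2 = (0.6583, 0.6583, 0.2025, -0.3038).

e_2 = (0.6583, 0.6583, 0.2025, -0.3038)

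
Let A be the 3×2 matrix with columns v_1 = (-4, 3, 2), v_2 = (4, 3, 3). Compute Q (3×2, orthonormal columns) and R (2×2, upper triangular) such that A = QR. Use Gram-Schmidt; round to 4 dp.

v_1 = (-4, 3, 2); ‖v_1‖ = 5.3852, so q_1 = (-0.7428, 0.5571, 0.3714).
q_1·v_2 = (-0.7428)·4 + 0.5571·3 + 0.3714·3 = -0.1857.
u_2 = v_2 + 0.1857·q_1 = (3.8621, 3.1034, 3.0690).
‖u_2‖ = 5.8280, so q_2 = (0.6627, 0.5325, 0.5266).

Q = [[-0.7428, 0.6627], [0.5571, 0.5325], [0.3714, 0.5266]], R = [[5.3852, -0.1857], [0.0000, 5.8280]]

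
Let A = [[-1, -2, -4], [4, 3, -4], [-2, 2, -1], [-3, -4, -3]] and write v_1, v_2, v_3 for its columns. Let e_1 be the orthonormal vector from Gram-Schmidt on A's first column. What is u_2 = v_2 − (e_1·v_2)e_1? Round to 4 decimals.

e_1 = v_1/‖v_1‖ = (-1, 4, -2, -3)/5.4772 = (-0.1826, 0.7303, -0.3651, -0.5477).
r_{12} = e_1·v_2 = 4.0166.
u_2 = v_2 − 4.0166·e_1 = (-1.2667, 0.0667, 3.4667, -1.8000).

u_2 = (-1.2667, 0.0667, 3.4667, -1.8000)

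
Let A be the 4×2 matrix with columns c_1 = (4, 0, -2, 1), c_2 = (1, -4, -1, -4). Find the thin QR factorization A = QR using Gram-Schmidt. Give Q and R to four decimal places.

c_1 = (4, 0, -2, 1); ‖c_1‖ = 4.5826, so e_1 = (0.8729, 0.0000, -0.4364, 0.2182).
e_1·c_2 = 0.8729·1 + 0.0000·(-4) + (-0.4364)·(-1) + 0.2182·(-4) = 0.4364.
u_2 = c_2 − 0.4364·e_1 = (0.6190, -4.0000, -0.8095, -4.0952).
‖u_2‖ = 5.8146, so e_2 = (0.1065, -0.6879, -0.1392, -0.7043).

Q = [[0.8729, 0.1065], [0.0000, -0.6879], [-0.4364, -0.1392], [0.2182, -0.7043]], R = [[4.5826, 0.4364], [0.0000, 5.8146]]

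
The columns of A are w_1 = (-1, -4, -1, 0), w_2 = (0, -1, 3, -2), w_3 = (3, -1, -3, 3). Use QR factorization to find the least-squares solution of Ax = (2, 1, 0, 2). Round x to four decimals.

x = (-0.4823, 0.2781, 0.6008)

w_1 = (-1, -4, -1, 0); ‖w_1‖ = 4.2426, so q_1 = (-0.2357, -0.9428, -0.2357, 0.0000).
q_1·w_2 = (-0.2357)·0 + (-0.9428)·(-1) + (-0.2357)·3 + 0.0000·(-2) = 0.2357.
u_2 = w_2 − 0.2357·q_1 = (0.0556, -0.7778, 3.0556, -2.0000).
‖u_2‖ = 3.7342, so q_2 = (0.0149, -0.2083, 0.8183, -0.5356).
q_1·w_3 = (-0.2357)·3 + (-0.9428)·(-1) + (-0.2357)·(-3) + 0.0000·3 = 0.9428; q_2·w_3 = 0.0149·3 + (-0.2083)·(-1) + 0.8183·(-3) + (-0.5356)·3 = -3.8086.
u_3 = w_3 − 0.9428·q_1 + 3.8086·q_2 = (3.2789, -0.9044, 0.3386, 0.9602).
‖u_3‖ = 3.5504, so q_3 = (0.9235, -0.2547, 0.0954, 0.2704).
Qᵀb = (-1.4142, -1.2497, 2.1332).
Back-substitute: x_3 = 2.1332/3.5504 = 0.6008.
x_2 = (-1.2497 + 3.8086·0.6008)/3.7342 = 0.2781.
x_1 = (-1.4142 − 0.2357·0.2781 − 0.9428·0.6008)/4.2426 = -0.4823.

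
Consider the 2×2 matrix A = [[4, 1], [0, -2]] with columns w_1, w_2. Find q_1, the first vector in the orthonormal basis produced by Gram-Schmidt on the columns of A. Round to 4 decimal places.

q_1 = (1.0000, 0.0000)

w_1 = (4, 0); ‖w_1‖ = 4.0000, so q_1 = (1.0000, 0.0000).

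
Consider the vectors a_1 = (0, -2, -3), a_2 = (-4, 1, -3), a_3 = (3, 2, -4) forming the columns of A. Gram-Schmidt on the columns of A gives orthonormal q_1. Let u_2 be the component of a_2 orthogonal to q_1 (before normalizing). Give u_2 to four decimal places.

q_1 = a_1/‖a_1‖ = (0, -2, -3)/3.6056 = (0.0000, -0.5547, -0.8321).
r_{12} = q_1·a_2 = 1.9415.
u_2 = a_2 − 1.9415·q_1 = (-4.0000, 2.0769, -1.3846).

u_2 = (-4.0000, 2.0769, -1.3846)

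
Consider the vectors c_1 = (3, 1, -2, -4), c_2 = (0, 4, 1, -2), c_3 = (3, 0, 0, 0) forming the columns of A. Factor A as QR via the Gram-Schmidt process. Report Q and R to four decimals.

Q = [[0.5477, -0.2379, 0.8021], [0.1826, 0.8724, 0.1341], [-0.3651, 0.3965, 0.3670], [-0.7303, -0.1586, 0.4516]], R = [[5.4772, 1.8257, 1.6432], [0.0000, 4.2032, -0.7137], [0.0000, 0.0000, 2.4064]]

q_1 = c_1/‖c_1‖ = (3, 1, -2, -4)/5.4772 = (0.5477, 0.1826, -0.3651, -0.7303).
r_{12} = q_1·c_2 = 1.8257.
u_2 = c_2 − 1.8257·q_1 = (-1.0000, 3.6667, 1.6667, -0.6667).
‖u_2‖ = 4.2032, so q_2 = (-0.2379, 0.8724, 0.3965, -0.1586).
r_{13} = q_1·c_3 = 1.6432; r_{23} = q_2·c_3 = -0.7137.
u_3 = c_3 − 1.6432·q_1 + 0.7137·q_2 = (1.9302, 0.3226, 0.8830, 1.0868).
‖u_3‖ = 2.4064, so q_3 = (0.8021, 0.1341, 0.3670, 0.4516).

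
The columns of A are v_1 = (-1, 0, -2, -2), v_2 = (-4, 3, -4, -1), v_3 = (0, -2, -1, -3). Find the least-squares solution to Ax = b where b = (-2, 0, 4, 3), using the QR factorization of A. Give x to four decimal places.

x = (-10.5333, 3.1333, 4.8667)

v_1 = (-1, 0, -2, -2); ‖v_1‖ = 3.0000, so e_1 = (-0.3333, 0.0000, -0.6667, -0.6667).
e_1·v_2 = (-0.3333)·(-4) + 0.0000·3 + (-0.6667)·(-4) + (-0.6667)·(-1) = 4.6667.
u_2 = v_2 − 4.6667·e_1 = (-2.4444, 3.0000, -0.8889, 2.1111).
‖u_2‖ = 4.4969, so e_2 = (-0.5436, 0.6671, -0.1977, 0.4695).
e_1·v_3 = (-0.3333)·0 + 0.0000·(-2) + (-0.6667)·(-1) + (-0.6667)·(-3) = 2.6667; e_2·v_3 = (-0.5436)·0 + 0.6671·(-2) + (-0.1977)·(-1) + 0.4695·(-3) = -2.5450.
u_3 = v_3 − 2.6667·e_1 + 2.5450·e_2 = (-0.4945, -0.3022, 0.2747, -0.0275).
‖u_3‖ = 0.6419, so e_3 = (-0.7703, -0.4708, 0.4280, -0.0428).
Qᵀb = (-4.0000, 1.7049, 3.1241).
Back-substitute: x_3 = 3.1241/0.6419 = 4.8667.
x_2 = (1.7049 + 2.5450·4.8667)/4.4969 = 3.1333.
x_1 = (-4.0000 − 4.6667·3.1333 − 2.6667·4.8667)/3.0000 = -10.5333.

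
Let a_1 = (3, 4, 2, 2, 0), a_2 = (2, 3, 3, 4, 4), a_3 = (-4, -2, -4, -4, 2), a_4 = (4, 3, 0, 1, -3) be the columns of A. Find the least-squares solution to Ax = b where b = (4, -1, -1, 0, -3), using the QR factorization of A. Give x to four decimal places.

x = (-2.0135, 0.5791, -0.2088, 1.7845)

a_1 = (3, 4, 2, 2, 0); ‖a_1‖ = 5.7446, so q_1 = (0.5222, 0.6963, 0.3482, 0.3482, 0.0000).
q_1·a_2 = 0.5222·2 + 0.6963·3 + 0.3482·3 + 0.3482·4 + 0.0000·4 = 5.5705.
u_2 = a_2 − 5.5705·q_1 = (-0.9091, -0.8788, 1.0606, 2.0606, 4.0000).
‖u_2‖ = 4.7927, so q_2 = (-0.1897, -0.1834, 0.2213, 0.4299, 0.8346).
q_1·a_3 = 0.5222·(-4) + 0.6963·(-2) + 0.3482·(-4) + 0.3482·(-4) + 0.0000·2 = -6.2668; q_2·a_3 = (-0.1897)·(-4) + (-0.1834)·(-2) + 0.2213·(-4) + 0.4299·(-4) + 0.8346·2 = 0.1897.
u_3 = a_3 + 6.2668·q_1 − 0.1897·q_2 = (-0.6913, 2.3984, -1.8602, -1.8997, 1.8417).
‖u_3‖ = 4.0855, so q_3 = (-0.1692, 0.5871, -0.4553, -0.4650, 0.4508).
q_1·a_4 = 0.5222·4 + 0.6963·3 + 0.3482·0 + 0.3482·1 + 0.0000·(-3) = 4.5260; q_2·a_4 = (-0.1897)·4 + (-0.1834)·3 + 0.2213·0 + 0.4299·1 + 0.8346·(-3) = -3.3827; q_3·a_4 = (-0.1692)·4 + 0.5871·3 + (-0.4553)·0 + (-0.4650)·1 + 0.4508·(-3) = -0.7330.
u_4 = a_4 − 4.5260·q_1 + 3.3827·q_2 + 0.7330·q_3 = (0.8707, -0.3414, -1.1609, 0.5378, 0.1537).
‖u_4‖ = 1.5922, so q_4 = (0.5468, -0.2144, -0.7291, 0.3377, 0.0965).
Qᵀb = (1.0445, -3.3005, -2.1609, 2.8414).
Back-substitute: x_4 = 2.8414/1.5922 = 1.7845.
x_3 = (-2.1609 + 0.7330·1.7845)/4.0855 = -0.2088.
x_2 = (-3.3005 − 0.1897·(-0.2088) + 3.3827·1.7845)/4.7927 = 0.5791.
x_1 = (1.0445 − 5.5705·0.5791 + 6.2668·(-0.2088) − 4.5260·1.7845)/5.7446 = -2.0135.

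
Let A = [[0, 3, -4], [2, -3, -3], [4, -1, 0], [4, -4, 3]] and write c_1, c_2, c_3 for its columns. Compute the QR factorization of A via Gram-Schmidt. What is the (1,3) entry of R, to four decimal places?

r_{13} = 1.0000

c_1 = (0, 2, 4, 4); ‖c_1‖ = 6.0000, so e_1 = (0.0000, 0.3333, 0.6667, 0.6667).
r_{13} = e_1·c_3 = 1.0000.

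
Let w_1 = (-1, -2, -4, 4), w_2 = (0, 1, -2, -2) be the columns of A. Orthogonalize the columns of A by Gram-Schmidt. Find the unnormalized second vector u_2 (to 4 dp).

w_1 = (-1, -2, -4, 4); ‖w_1‖ = 6.0828, so e_1 = (-0.1644, -0.3288, -0.6576, 0.6576).
e_1·w_2 = (-0.1644)·0 + (-0.3288)·1 + (-0.6576)·(-2) + 0.6576·(-2) = -0.3288.
u_2 = w_2 + 0.3288·e_1 = (-0.0541, 0.8919, -2.2162, -1.7838).

u_2 = (-0.0541, 0.8919, -2.2162, -1.7838)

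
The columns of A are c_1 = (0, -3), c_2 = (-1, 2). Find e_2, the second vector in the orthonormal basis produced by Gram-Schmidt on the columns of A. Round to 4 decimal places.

e_2 = (-1.0000, 0.0000)

c_1 = (0, -3); ‖c_1‖ = 3.0000, so e_1 = (0.0000, -1.0000).
e_1·c_2 = 0.0000·(-1) + (-1.0000)·2 = -2.0000.
u_2 = c_2 + 2.0000·e_1 = (-1.0000, 0.0000).
‖u_2‖ = 1.0000, so e_2 = (-1.0000, 0.0000).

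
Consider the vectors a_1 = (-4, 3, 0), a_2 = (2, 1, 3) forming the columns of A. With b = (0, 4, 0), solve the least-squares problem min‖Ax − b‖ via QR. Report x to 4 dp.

x = (0.5785, 0.4923)

a_1 = (-4, 3, 0); ‖a_1‖ = 5.0000, so q_1 = (-0.8000, 0.6000, 0.0000).
q_1·a_2 = (-0.8000)·2 + 0.6000·1 + 0.0000·3 = -1.0000.
u_2 = a_2 + 1.0000·q_1 = (1.2000, 1.6000, 3.0000).
‖u_2‖ = 3.6056, so q_2 = (0.3328, 0.4438, 0.8321).
Qᵀb = (2.4000, 1.7750).
Back-substitute: x_2 = 1.7750/3.6056 = 0.4923.
x_1 = (2.4000 + 1.0000·0.4923)/5.0000 = 0.5785.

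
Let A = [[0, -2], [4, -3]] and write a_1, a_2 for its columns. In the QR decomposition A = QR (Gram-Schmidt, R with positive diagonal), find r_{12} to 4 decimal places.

a_1 = (0, 4); ‖a_1‖ = 4.0000, so e_1 = (0.0000, 1.0000).
r_{12} = e_1·a_2 = -3.0000.

r_{12} = -3.0000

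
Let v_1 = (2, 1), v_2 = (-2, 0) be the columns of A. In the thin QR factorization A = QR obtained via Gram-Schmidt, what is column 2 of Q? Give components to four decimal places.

v_1 = (2, 1); ‖v_1‖ = 2.2361, so q_1 = (0.8944, 0.4472).
q_1·v_2 = 0.8944·(-2) + 0.4472·0 = -1.7889.
u_2 = v_2 + 1.7889·q_1 = (-0.4000, 0.8000).
‖u_2‖ = 0.8944, so q_2 = (-0.4472, 0.8944).

q_2 = (-0.4472, 0.8944)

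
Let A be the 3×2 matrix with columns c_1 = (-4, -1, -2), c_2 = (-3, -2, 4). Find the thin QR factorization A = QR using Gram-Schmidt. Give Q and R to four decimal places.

Q = [[-0.8729, -0.3555], [-0.2182, -0.3282], [-0.4364, 0.8752]], R = [[4.5826, 1.3093], [0.0000, 5.2236]]

e_1 = c_1/‖c_1‖ = (-4, -1, -2)/4.5826 = (-0.8729, -0.2182, -0.4364).
r_{12} = e_1·c_2 = 1.3093.
u_2 = c_2 − 1.3093·e_1 = (-1.8571, -1.7143, 4.5714).
‖u_2‖ = 5.2236, so e_2 = (-0.3555, -0.3282, 0.8752).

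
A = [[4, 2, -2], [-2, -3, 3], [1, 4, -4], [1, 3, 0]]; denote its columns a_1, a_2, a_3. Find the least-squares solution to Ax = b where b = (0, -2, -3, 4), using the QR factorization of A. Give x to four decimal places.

e_1 = a_1/‖a_1‖ = (4, -2, 1, 1)/4.6904 = (0.8528, -0.4264, 0.2132, 0.2132).
r_{12} = e_1·a_2 = 4.4772.
u_2 = a_2 − 4.4772·e_1 = (-1.8182, -1.0909, 3.0455, 2.0455).
‖u_2‖ = 4.2373, so e_2 = (-0.4291, -0.2575, 0.7187, 0.4827).
r_{13} = e_1·a_3 = -3.8376; r_{23} = e_2·a_3 = -2.7891.
u_3 = a_3 + 3.8376·e_1 + 2.7891·e_2 = (0.0759, 0.6456, -1.1772, 2.1646).
‖u_3‖ = 2.5483, so e_3 = (0.0298, 0.2533, -0.4620, 0.8494).
Qᵀb = (1.0660, 0.2896, 4.2769).
Back-substitute: x_3 = 4.2769/2.5483 = 1.6784.
x_2 = (0.2896 + 2.7891·1.6784)/4.2373 = 1.1731.
x_1 = (1.0660 − 4.4772·1.1731 + 3.8376·1.6784)/4.6904 = 0.4807.

x = (0.4807, 1.1731, 1.6784)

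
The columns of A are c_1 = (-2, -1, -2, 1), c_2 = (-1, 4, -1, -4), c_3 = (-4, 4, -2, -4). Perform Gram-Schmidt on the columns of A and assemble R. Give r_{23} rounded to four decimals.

r_{23} = 6.9570

c_1 = (-2, -1, -2, 1); ‖c_1‖ = 3.1623, so e_1 = (-0.6325, -0.3162, -0.6325, 0.3162).
e_1·c_2 = (-0.6325)·(-1) + (-0.3162)·4 + (-0.6325)·(-1) + 0.3162·(-4) = -1.2649.
u_2 = c_2 + 1.2649·e_1 = (-1.8000, 3.6000, -1.8000, -3.6000).
‖u_2‖ = 5.6921, so e_2 = (-0.3162, 0.6325, -0.3162, -0.6325).
r_{23} = e_2·c_3 = 6.9570.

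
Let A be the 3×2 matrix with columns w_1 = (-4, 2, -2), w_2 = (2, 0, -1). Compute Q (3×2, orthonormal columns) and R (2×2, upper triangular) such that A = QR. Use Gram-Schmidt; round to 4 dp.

w_1 = (-4, 2, -2); ‖w_1‖ = 4.8990, so q_1 = (-0.8165, 0.4082, -0.4082).
q_1·w_2 = (-0.8165)·2 + 0.4082·0 + (-0.4082)·(-1) = -1.2247.
u_2 = w_2 + 1.2247·q_1 = (1.0000, 0.5000, -1.5000).
‖u_2‖ = 1.8708, so q_2 = (0.5345, 0.2673, -0.8018).

Q = [[-0.8165, 0.5345], [0.4082, 0.2673], [-0.4082, -0.8018]], R = [[4.8990, -1.2247], [0.0000, 1.8708]]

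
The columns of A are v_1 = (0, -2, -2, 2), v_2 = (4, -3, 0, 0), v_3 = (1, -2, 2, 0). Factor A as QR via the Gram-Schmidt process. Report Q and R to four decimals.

Q = [[0.0000, 0.8528, -0.3877], [-0.5774, -0.4264, -0.5169], [-0.5774, 0.2132, 0.7322], [0.5774, -0.2132, 0.2154]], R = [[3.4641, 1.7321, 0.0000], [0.0000, 4.6904, 2.1320], [0.0000, 0.0000, 2.1106]]

e_1 = v_1/‖v_1‖ = (0, -2, -2, 2)/3.4641 = (0.0000, -0.5774, -0.5774, 0.5774).
r_{12} = e_1·v_2 = 1.7321.
u_2 = v_2 − 1.7321·e_1 = (4.0000, -2.0000, 1.0000, -1.0000).
‖u_2‖ = 4.6904, so e_2 = (0.8528, -0.4264, 0.2132, -0.2132).
r_{13} = e_1·v_3 = 0.0000; r_{23} = e_2·v_3 = 2.1320.
u_3 = v_3 + 0.0000·e_1 − 2.1320·e_2 = (-0.8182, -1.0909, 1.5455, 0.4545).
‖u_3‖ = 2.1106, so e_3 = (-0.3877, -0.5169, 0.7322, 0.2154).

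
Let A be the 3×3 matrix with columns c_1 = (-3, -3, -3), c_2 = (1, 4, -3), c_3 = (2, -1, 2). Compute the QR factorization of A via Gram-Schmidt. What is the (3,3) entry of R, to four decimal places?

r_{33} = 1.3950

q_1 = c_1/‖c_1‖ = (-3, -3, -3)/5.1962 = (-0.5774, -0.5774, -0.5774).
r_{12} = q_1·c_2 = -1.1547.
u_2 = c_2 + 1.1547·q_1 = (0.3333, 3.3333, -3.6667).
‖u_2‖ = 4.9666, so q_2 = (0.0671, 0.6712, -0.7383).
r_{13} = q_1·c_3 = -1.7321; r_{23} = q_2·c_3 = -2.0135.
u_3 = c_3 + 1.7321·q_1 + 2.0135·q_2 = (1.1351, -0.6486, -0.4865).
r_{33} = ‖u_3‖ = 1.3950.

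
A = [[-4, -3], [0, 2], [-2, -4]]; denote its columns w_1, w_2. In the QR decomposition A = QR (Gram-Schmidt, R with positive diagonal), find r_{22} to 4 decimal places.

r_{22} = 3.0000

w_1 = (-4, 0, -2); ‖w_1‖ = 4.4721, so e_1 = (-0.8944, 0.0000, -0.4472).
e_1·w_2 = (-0.8944)·(-3) + 0.0000·2 + (-0.4472)·(-4) = 4.4721.
u_2 = w_2 − 4.4721·e_1 = (1.0000, 2.0000, -2.0000).
r_{22} = ‖u_2‖ = 3.0000.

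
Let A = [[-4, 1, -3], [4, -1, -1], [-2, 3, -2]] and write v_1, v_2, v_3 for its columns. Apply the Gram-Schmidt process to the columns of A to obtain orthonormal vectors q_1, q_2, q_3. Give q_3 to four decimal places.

v_1 = (-4, 4, -2); ‖v_1‖ = 6.0000, so q_1 = (-0.6667, 0.6667, -0.3333).
q_1·v_2 = (-0.6667)·1 + 0.6667·(-1) + (-0.3333)·3 = -2.3333.
u_2 = v_2 + 2.3333·q_1 = (-0.5556, 0.5556, 2.2222).
‖u_2‖ = 2.3570, so q_2 = (-0.2357, 0.2357, 0.9428).
q_1·v_3 = (-0.6667)·(-3) + 0.6667·(-1) + (-0.3333)·(-2) = 2.0000; q_2·v_3 = (-0.2357)·(-3) + 0.2357·(-1) + 0.9428·(-2) = -1.4142.
u_3 = v_3 − 2.0000·q_1 + 1.4142·q_2 = (-2.0000, -2.0000, 0.0000).
‖u_3‖ = 2.8284, so q_3 = (-0.7071, -0.7071, 0.0000).

q_3 = (-0.7071, -0.7071, 0.0000)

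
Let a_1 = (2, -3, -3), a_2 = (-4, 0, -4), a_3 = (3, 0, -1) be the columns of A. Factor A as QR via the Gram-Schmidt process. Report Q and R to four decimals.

a_1 = (2, -3, -3); ‖a_1‖ = 4.6904, so q_1 = (0.4264, -0.6396, -0.6396).
q_1·a_2 = 0.4264·(-4) + (-0.6396)·0 + (-0.6396)·(-4) = 0.8528.
u_2 = a_2 − 0.8528·q_1 = (-4.3636, 0.5455, -3.4545).
‖u_2‖ = 5.5922, so q_2 = (-0.7803, 0.0975, -0.6177).
q_1·a_3 = 0.4264·3 + (-0.6396)·0 + (-0.6396)·(-1) = 1.9188; q_2·a_3 = (-0.7803)·3 + 0.0975·0 + (-0.6177)·(-1) = -1.7232.
u_3 = a_3 − 1.9188·q_1 + 1.7232·q_2 = (0.8372, 1.3953, -0.8372).
‖u_3‖ = 1.8300, so q_3 = (0.4575, 0.7625, -0.4575).

Q = [[0.4264, -0.7803, 0.4575], [-0.6396, 0.0975, 0.7625], [-0.6396, -0.6177, -0.4575]], R = [[4.6904, 0.8528, 1.9188], [0.0000, 5.5922, -1.7232], [0.0000, 0.0000, 1.8300]]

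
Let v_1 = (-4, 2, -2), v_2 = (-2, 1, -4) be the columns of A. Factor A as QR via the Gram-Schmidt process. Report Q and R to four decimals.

Q = [[-0.8165, 0.3651], [0.4082, -0.1826], [-0.4082, -0.9129]], R = [[4.8990, 3.6742], [0.0000, 2.7386]]

v_1 = (-4, 2, -2); ‖v_1‖ = 4.8990, so e_1 = (-0.8165, 0.4082, -0.4082).
e_1·v_2 = (-0.8165)·(-2) + 0.4082·1 + (-0.4082)·(-4) = 3.6742.
u_2 = v_2 − 3.6742·e_1 = (1.0000, -0.5000, -2.5000).
‖u_2‖ = 2.7386, so e_2 = (0.3651, -0.1826, -0.9129).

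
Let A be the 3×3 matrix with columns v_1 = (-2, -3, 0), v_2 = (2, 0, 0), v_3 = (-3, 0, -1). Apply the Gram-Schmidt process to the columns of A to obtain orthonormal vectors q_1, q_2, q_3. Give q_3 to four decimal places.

q_3 = (0.0000, 0.0000, -1.0000)

v_1 = (-2, -3, 0); ‖v_1‖ = 3.6056, so q_1 = (-0.5547, -0.8321, 0.0000).
q_1·v_2 = (-0.5547)·2 + (-0.8321)·0 + 0.0000·0 = -1.1094.
u_2 = v_2 + 1.1094·q_1 = (1.3846, -0.9231, 0.0000).
‖u_2‖ = 1.6641, so q_2 = (0.8321, -0.5547, 0.0000).
q_1·v_3 = (-0.5547)·(-3) + (-0.8321)·0 + 0.0000·(-1) = 1.6641; q_2·v_3 = 0.8321·(-3) + (-0.5547)·0 + 0.0000·(-1) = -2.4962.
u_3 = v_3 − 1.6641·q_1 + 2.4962·q_2 = (0.0000, 0.0000, -1.0000).
‖u_3‖ = 1.0000, so q_3 = (0.0000, 0.0000, -1.0000).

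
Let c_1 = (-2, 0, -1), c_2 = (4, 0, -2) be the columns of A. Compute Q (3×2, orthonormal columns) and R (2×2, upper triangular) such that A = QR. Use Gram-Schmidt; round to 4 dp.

c_1 = (-2, 0, -1); ‖c_1‖ = 2.2361, so q_1 = (-0.8944, 0.0000, -0.4472).
q_1·c_2 = (-0.8944)·4 + 0.0000·0 + (-0.4472)·(-2) = -2.6833.
u_2 = c_2 + 2.6833·q_1 = (1.6000, 0.0000, -3.2000).
‖u_2‖ = 3.5777, so q_2 = (0.4472, 0.0000, -0.8944).

Q = [[-0.8944, 0.4472], [0.0000, 0.0000], [-0.4472, -0.8944]], R = [[2.2361, -2.6833], [0.0000, 3.5777]]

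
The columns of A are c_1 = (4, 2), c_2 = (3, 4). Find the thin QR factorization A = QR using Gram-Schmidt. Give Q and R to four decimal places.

Q = [[0.8944, -0.4472], [0.4472, 0.8944]], R = [[4.4721, 4.4721], [0.0000, 2.2361]]

c_1 = (4, 2); ‖c_1‖ = 4.4721, so q_1 = (0.8944, 0.4472).
q_1·c_2 = 0.8944·3 + 0.4472·4 = 4.4721.
u_2 = c_2 − 4.4721·q_1 = (-1.0000, 2.0000).
‖u_2‖ = 2.2361, so q_2 = (-0.4472, 0.8944).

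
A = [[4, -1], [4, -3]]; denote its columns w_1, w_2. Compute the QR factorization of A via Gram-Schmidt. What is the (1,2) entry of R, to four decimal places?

r_{12} = -2.8284

e_1 = w_1/‖w_1‖ = (4, 4)/5.6569 = (0.7071, 0.7071).
r_{12} = e_1·w_2 = -2.8284.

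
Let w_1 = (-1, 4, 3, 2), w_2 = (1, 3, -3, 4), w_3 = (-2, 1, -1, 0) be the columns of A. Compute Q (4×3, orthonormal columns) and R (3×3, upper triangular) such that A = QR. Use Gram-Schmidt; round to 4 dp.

w_1 = (-1, 4, 3, 2); ‖w_1‖ = 5.4772, so e_1 = (-0.1826, 0.7303, 0.5477, 0.3651).
e_1·w_2 = (-0.1826)·1 + 0.7303·3 + 0.5477·(-3) + 0.3651·4 = 1.8257.
u_2 = w_2 − 1.8257·e_1 = (1.3333, 1.6667, -4.0000, 3.3333).
‖u_2‖ = 5.6273, so e_2 = (0.2369, 0.2962, -0.7108, 0.5923).
e_1·w_3 = (-0.1826)·(-2) + 0.7303·1 + 0.5477·(-1) + 0.3651·0 = 0.5477; e_2·w_3 = 0.2369·(-2) + 0.2962·1 + (-0.7108)·(-1) + 0.5923·0 = 0.5331.
u_3 = w_3 − 0.5477·e_1 − 0.5331·e_2 = (-2.0263, 0.4421, -0.9211, -0.5158).
‖u_3‖ = 2.3272, so e_3 = (-0.8707, 0.1900, -0.3958, -0.2216).

Q = [[-0.1826, 0.2369, -0.8707], [0.7303, 0.2962, 0.1900], [0.5477, -0.7108, -0.3958], [0.3651, 0.5923, -0.2216]], R = [[5.4772, 1.8257, 0.5477], [0.0000, 5.6273, 0.5331], [0.0000, 0.0000, 2.3272]]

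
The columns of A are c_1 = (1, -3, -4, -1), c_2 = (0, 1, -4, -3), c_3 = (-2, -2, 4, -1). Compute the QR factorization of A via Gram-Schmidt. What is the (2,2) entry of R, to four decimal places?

r_{22} = 4.0643

q_1 = c_1/‖c_1‖ = (1, -3, -4, -1)/5.1962 = (0.1925, -0.5774, -0.7698, -0.1925).
r_{12} = q_1·c_2 = 3.0792.
u_2 = c_2 − 3.0792·q_1 = (-0.5926, 2.7778, -1.6296, -2.4074).
r_{22} = ‖u_2‖ = 4.0643.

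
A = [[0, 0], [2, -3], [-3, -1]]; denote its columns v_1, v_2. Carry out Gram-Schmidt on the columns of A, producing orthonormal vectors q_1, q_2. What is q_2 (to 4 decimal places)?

v_1 = (0, 2, -3); ‖v_1‖ = 3.6056, so q_1 = (0.0000, 0.5547, -0.8321).
q_1·v_2 = 0.0000·0 + 0.5547·(-3) + (-0.8321)·(-1) = -0.8321.
u_2 = v_2 + 0.8321·q_1 = (0.0000, -2.5385, -1.6923).
‖u_2‖ = 3.0509, so q_2 = (0.0000, -0.8321, -0.5547).

q_2 = (0.0000, -0.8321, -0.5547)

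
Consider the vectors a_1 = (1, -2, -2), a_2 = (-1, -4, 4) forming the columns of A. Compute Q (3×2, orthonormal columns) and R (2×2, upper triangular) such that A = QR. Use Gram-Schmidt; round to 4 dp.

a_1 = (1, -2, -2); ‖a_1‖ = 3.0000, so e_1 = (0.3333, -0.6667, -0.6667).
e_1·a_2 = 0.3333·(-1) + (-0.6667)·(-4) + (-0.6667)·4 = -0.3333.
u_2 = a_2 + 0.3333·e_1 = (-0.8889, -4.2222, 3.7778).
‖u_2‖ = 5.7349, so e_2 = (-0.1550, -0.7362, 0.6587).

Q = [[0.3333, -0.1550], [-0.6667, -0.7362], [-0.6667, 0.6587]], R = [[3.0000, -0.3333], [0.0000, 5.7349]]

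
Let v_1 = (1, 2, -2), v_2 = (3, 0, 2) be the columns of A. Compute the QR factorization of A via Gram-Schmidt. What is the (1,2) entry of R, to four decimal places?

v_1 = (1, 2, -2); ‖v_1‖ = 3.0000, so q_1 = (0.3333, 0.6667, -0.6667).
r_{12} = q_1·v_2 = -0.3333.

r_{12} = -0.3333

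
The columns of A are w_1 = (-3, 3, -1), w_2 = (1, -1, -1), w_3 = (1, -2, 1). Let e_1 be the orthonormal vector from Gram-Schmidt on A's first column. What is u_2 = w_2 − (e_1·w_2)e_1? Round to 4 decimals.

u_2 = (0.2105, -0.2105, -1.2632)

w_1 = (-3, 3, -1); ‖w_1‖ = 4.3589, so e_1 = (-0.6882, 0.6882, -0.2294).
e_1·w_2 = (-0.6882)·1 + 0.6882·(-1) + (-0.2294)·(-1) = -1.1471.
u_2 = w_2 + 1.1471·e_1 = (0.2105, -0.2105, -1.2632).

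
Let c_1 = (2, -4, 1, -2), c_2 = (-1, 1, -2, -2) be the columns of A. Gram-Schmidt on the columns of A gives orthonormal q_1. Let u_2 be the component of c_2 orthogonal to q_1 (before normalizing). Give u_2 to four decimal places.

u_2 = (-0.6800, 0.3600, -1.8400, -2.3200)

q_1 = c_1/‖c_1‖ = (2, -4, 1, -2)/5.0000 = (0.4000, -0.8000, 0.2000, -0.4000).
r_{12} = q_1·c_2 = -0.8000.
u_2 = c_2 + 0.8000·q_1 = (-0.6800, 0.3600, -1.8400, -2.3200).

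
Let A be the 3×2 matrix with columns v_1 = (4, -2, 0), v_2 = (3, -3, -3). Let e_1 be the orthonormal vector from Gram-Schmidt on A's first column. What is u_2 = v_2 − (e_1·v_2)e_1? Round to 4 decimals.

u_2 = (-0.6000, -1.2000, -3.0000)

e_1 = v_1/‖v_1‖ = (4, -2, 0)/4.4721 = (0.8944, -0.4472, 0.0000).
r_{12} = e_1·v_2 = 4.0249.
u_2 = v_2 − 4.0249·e_1 = (-0.6000, -1.2000, -3.0000).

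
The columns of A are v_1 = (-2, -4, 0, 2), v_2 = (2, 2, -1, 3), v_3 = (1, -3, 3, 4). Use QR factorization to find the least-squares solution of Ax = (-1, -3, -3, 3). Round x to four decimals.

x = (1.4817, 0.8752, -0.5728)

v_1 = (-2, -4, 0, 2); ‖v_1‖ = 4.8990, so q_1 = (-0.4082, -0.8165, 0.0000, 0.4082).
q_1·v_2 = (-0.4082)·2 + (-0.8165)·2 + 0.0000·(-1) + 0.4082·3 = -1.2247.
u_2 = v_2 + 1.2247·q_1 = (1.5000, 1.0000, -1.0000, 3.5000).
‖u_2‖ = 4.0620, so q_2 = (0.3693, 0.2462, -0.2462, 0.8616).
q_1·v_3 = (-0.4082)·1 + (-0.8165)·(-3) + 0.0000·3 + 0.4082·4 = 3.6742; q_2·v_3 = 0.3693·1 + 0.2462·(-3) + (-0.2462)·3 + 0.8616·4 = 2.3387.
u_3 = v_3 − 3.6742·q_1 − 2.3387·q_2 = (1.6364, -0.5758, 3.5758, 0.4848).
‖u_3‖ = 4.0038, so q_3 = (0.4087, -0.1438, 0.8931, 0.1211).
Qᵀb = (4.0825, 2.2156, -2.2933).
Back-substitute: x_3 = -2.2933/4.0038 = -0.5728.
x_2 = (2.2156 − 2.3387·(-0.5728))/4.0620 = 0.8752.
x_1 = (4.0825 + 1.2247·0.8752 − 3.6742·(-0.5728))/4.8990 = 1.4817.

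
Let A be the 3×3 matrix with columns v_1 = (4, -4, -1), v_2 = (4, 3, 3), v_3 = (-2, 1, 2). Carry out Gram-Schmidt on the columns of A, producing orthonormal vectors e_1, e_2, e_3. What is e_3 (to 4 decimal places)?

e_3 = (-0.2688, -0.4779, 0.8363)

v_1 = (4, -4, -1); ‖v_1‖ = 5.7446, so e_1 = (0.6963, -0.6963, -0.1741).
e_1·v_2 = 0.6963·4 + (-0.6963)·3 + (-0.1741)·3 = 0.1741.
u_2 = v_2 − 0.1741·e_1 = (3.8788, 3.1212, 3.0303).
‖u_2‖ = 5.8284, so e_2 = (0.6655, 0.5355, 0.5199).
e_1·v_3 = 0.6963·(-2) + (-0.6963)·1 + (-0.1741)·2 = -2.4371; e_2·v_3 = 0.6655·(-2) + 0.5355·1 + 0.5199·2 = 0.2444.
u_3 = v_3 + 2.4371·e_1 − 0.2444·e_2 = (-0.4657, -0.8278, 1.4487).
‖u_3‖ = 1.7323, so e_3 = (-0.2688, -0.4779, 0.8363).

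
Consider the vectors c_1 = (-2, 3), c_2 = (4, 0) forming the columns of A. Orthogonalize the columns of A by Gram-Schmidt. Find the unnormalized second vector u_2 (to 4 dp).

c_1 = (-2, 3); ‖c_1‖ = 3.6056, so e_1 = (-0.5547, 0.8321).
e_1·c_2 = (-0.5547)·4 + 0.8321·0 = -2.2188.
u_2 = c_2 + 2.2188·e_1 = (2.7692, 1.8462).

u_2 = (2.7692, 1.8462)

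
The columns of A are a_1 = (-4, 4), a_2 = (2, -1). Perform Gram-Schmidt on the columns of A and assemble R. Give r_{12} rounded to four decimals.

r_{12} = -2.1213

q_1 = a_1/‖a_1‖ = (-4, 4)/5.6569 = (-0.7071, 0.7071).
r_{12} = q_1·a_2 = -2.1213.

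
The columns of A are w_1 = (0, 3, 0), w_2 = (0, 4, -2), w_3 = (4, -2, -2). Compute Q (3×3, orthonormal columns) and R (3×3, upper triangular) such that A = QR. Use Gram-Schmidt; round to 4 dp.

w_1 = (0, 3, 0); ‖w_1‖ = 3.0000, so e_1 = (0.0000, 1.0000, 0.0000).
e_1·w_2 = 0.0000·0 + 1.0000·4 + 0.0000·(-2) = 4.0000.
u_2 = w_2 − 4.0000·e_1 = (0.0000, 0.0000, -2.0000).
‖u_2‖ = 2.0000, so e_2 = (0.0000, 0.0000, -1.0000).
e_1·w_3 = 0.0000·4 + 1.0000·(-2) + 0.0000·(-2) = -2.0000; e_2·w_3 = 0.0000·4 + 0.0000·(-2) + (-1.0000)·(-2) = 2.0000.
u_3 = w_3 + 2.0000·e_1 − 2.0000·e_2 = (4.0000, 0.0000, 0.0000).
‖u_3‖ = 4.0000, so e_3 = (1.0000, 0.0000, 0.0000).

Q = [[0.0000, 0.0000, 1.0000], [1.0000, 0.0000, 0.0000], [0.0000, -1.0000, 0.0000]], R = [[3.0000, 4.0000, -2.0000], [0.0000, 2.0000, 2.0000], [0.0000, 0.0000, 4.0000]]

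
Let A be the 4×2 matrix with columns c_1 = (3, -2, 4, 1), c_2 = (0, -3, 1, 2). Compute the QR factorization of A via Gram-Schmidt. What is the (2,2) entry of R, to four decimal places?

q_1 = c_1/‖c_1‖ = (3, -2, 4, 1)/5.4772 = (0.5477, -0.3651, 0.7303, 0.1826).
r_{12} = q_1·c_2 = 2.1909.
u_2 = c_2 − 2.1909·q_1 = (-1.2000, -2.2000, -0.6000, 1.6000).
r_{22} = ‖u_2‖ = 3.0332.

r_{22} = 3.0332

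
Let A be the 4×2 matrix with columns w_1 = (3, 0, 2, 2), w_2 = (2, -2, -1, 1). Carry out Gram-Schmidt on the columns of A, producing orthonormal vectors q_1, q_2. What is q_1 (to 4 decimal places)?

w_1 = (3, 0, 2, 2); ‖w_1‖ = 4.1231, so q_1 = (0.7276, 0.0000, 0.4851, 0.4851).

q_1 = (0.7276, 0.0000, 0.4851, 0.4851)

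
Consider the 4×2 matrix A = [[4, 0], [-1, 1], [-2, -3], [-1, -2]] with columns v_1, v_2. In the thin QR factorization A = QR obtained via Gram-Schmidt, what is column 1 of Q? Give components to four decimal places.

q_1 = (0.8528, -0.2132, -0.4264, -0.2132)

v_1 = (4, -1, -2, -1); ‖v_1‖ = 4.6904, so q_1 = (0.8528, -0.2132, -0.4264, -0.2132).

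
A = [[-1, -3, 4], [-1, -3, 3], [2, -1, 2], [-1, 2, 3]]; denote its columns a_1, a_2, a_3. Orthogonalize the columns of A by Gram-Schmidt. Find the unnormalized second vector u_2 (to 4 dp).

q_1 = a_1/‖a_1‖ = (-1, -1, 2, -1)/2.6458 = (-0.3780, -0.3780, 0.7559, -0.3780).
r_{12} = q_1·a_2 = 0.7559.
u_2 = a_2 − 0.7559·q_1 = (-2.7143, -2.7143, -1.5714, 2.2857).

u_2 = (-2.7143, -2.7143, -1.5714, 2.2857)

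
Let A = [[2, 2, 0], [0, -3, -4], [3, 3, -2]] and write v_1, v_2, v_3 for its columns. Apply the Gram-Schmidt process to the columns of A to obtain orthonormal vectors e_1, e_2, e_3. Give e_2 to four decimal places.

e_1 = v_1/‖v_1‖ = (2, 0, 3)/3.6056 = (0.5547, 0.0000, 0.8321).
r_{12} = e_1·v_2 = 3.6056.
u_2 = v_2 − 3.6056·e_1 = (0.0000, -3.0000, 0.0000).
‖u_2‖ = 3.0000, so e_2 = (0.0000, -1.0000, 0.0000).

e_2 = (0.0000, -1.0000, 0.0000)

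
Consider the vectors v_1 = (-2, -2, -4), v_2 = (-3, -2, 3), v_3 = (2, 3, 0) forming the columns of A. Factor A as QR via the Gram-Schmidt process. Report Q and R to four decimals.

v_1 = (-2, -2, -4); ‖v_1‖ = 4.8990, so q_1 = (-0.4082, -0.4082, -0.8165).
q_1·v_2 = (-0.4082)·(-3) + (-0.4082)·(-2) + (-0.8165)·3 = -0.4082.
u_2 = v_2 + 0.4082·q_1 = (-3.1667, -2.1667, 2.6667).
‖u_2‖ = 4.6726, so q_2 = (-0.6777, -0.4637, 0.5707).
q_1·v_3 = (-0.4082)·2 + (-0.4082)·3 + (-0.8165)·0 = -2.0412; q_2·v_3 = (-0.6777)·2 + (-0.4637)·3 + 0.5707·0 = -2.7465.
u_3 = v_3 + 2.0412·q_1 + 2.7465·q_2 = (-0.6947, 0.8931, -0.0992).
‖u_3‖ = 1.1358, so q_3 = (-0.6116, 0.7863, -0.0874).

Q = [[-0.4082, -0.6777, -0.6116], [-0.4082, -0.4637, 0.7863], [-0.8165, 0.5707, -0.0874]], R = [[4.8990, -0.4082, -2.0412], [0.0000, 4.6726, -2.7465], [0.0000, 0.0000, 1.1358]]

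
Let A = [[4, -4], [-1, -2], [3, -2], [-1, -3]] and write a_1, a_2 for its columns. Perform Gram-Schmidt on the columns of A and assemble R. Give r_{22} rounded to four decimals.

r_{22} = 4.7219

a_1 = (4, -1, 3, -1); ‖a_1‖ = 5.1962, so e_1 = (0.7698, -0.1925, 0.5774, -0.1925).
e_1·a_2 = 0.7698·(-4) + (-0.1925)·(-2) + 0.5774·(-2) + (-0.1925)·(-3) = -3.2717.
u_2 = a_2 + 3.2717·e_1 = (-1.4815, -2.6296, -0.1111, -3.6296).
r_{22} = ‖u_2‖ = 4.7219.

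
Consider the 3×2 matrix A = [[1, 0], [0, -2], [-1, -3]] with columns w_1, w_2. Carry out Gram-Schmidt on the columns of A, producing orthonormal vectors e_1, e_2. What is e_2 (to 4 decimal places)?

e_1 = w_1/‖w_1‖ = (1, 0, -1)/1.4142 = (0.7071, 0.0000, -0.7071).
r_{12} = e_1·w_2 = 2.1213.
u_2 = w_2 − 2.1213·e_1 = (-1.5000, -2.0000, -1.5000).
‖u_2‖ = 2.9155, so e_2 = (-0.5145, -0.6860, -0.5145).

e_2 = (-0.5145, -0.6860, -0.5145)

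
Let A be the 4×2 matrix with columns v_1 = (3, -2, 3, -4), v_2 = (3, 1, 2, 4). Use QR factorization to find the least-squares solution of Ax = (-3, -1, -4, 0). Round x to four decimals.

x = (-0.5517, -0.6552)

v_1 = (3, -2, 3, -4); ‖v_1‖ = 6.1644, so q_1 = (0.4867, -0.3244, 0.4867, -0.6489).
q_1·v_2 = 0.4867·3 + (-0.3244)·1 + 0.4867·2 + (-0.6489)·4 = -0.4867.
u_2 = v_2 + 0.4867·q_1 = (3.2368, 0.8421, 2.2368, 3.6842).
‖u_2‖ = 5.4556, so q_2 = (0.5933, 0.1544, 0.4100, 0.6753).
Qᵀb = (-3.0822, -3.5743).
Back-substitute: x_2 = -3.5743/5.4556 = -0.6552.
x_1 = (-3.0822 + 0.4867·(-0.6552))/6.1644 = -0.5517.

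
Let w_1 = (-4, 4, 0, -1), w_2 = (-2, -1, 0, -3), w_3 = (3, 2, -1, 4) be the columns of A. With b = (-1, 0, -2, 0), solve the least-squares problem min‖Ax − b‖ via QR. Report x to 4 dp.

w_1 = (-4, 4, 0, -1); ‖w_1‖ = 5.7446, so q_1 = (-0.6963, 0.6963, 0.0000, -0.1741).
q_1·w_2 = (-0.6963)·(-2) + 0.6963·(-1) + 0.0000·0 + (-0.1741)·(-3) = 1.2185.
u_2 = w_2 − 1.2185·q_1 = (-1.1515, -1.8485, 0.0000, -2.7879).
‖u_2‖ = 3.5377, so q_2 = (-0.3255, -0.5225, 0.0000, -0.7881).
q_1·w_3 = (-0.6963)·3 + 0.6963·2 + 0.0000·(-1) + (-0.1741)·4 = -1.3926; q_2·w_3 = (-0.3255)·3 + (-0.5225)·2 + 0.0000·(-1) + (-0.7881)·4 = -5.1737.
u_3 = w_3 + 1.3926·q_1 + 5.1737·q_2 = (0.3462, 0.2663, -1.0000, -0.3196).
‖u_3‖ = 1.1371, so q_3 = (0.3045, 0.2342, -0.8794, -0.2811).
Qᵀb = (0.6963, 0.3255, 1.4544).
Back-substitute: x_3 = 1.4544/1.1371 = 1.2790.
x_2 = (0.3255 + 5.1737·1.2790)/3.5377 = 1.9625.
x_1 = (0.6963 − 1.2185·1.9625 + 1.3926·1.2790)/5.7446 = 0.0150.

x = (0.0150, 1.9625, 1.2790)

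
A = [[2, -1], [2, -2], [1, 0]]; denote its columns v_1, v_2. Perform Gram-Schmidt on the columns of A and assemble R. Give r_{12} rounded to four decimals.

r_{12} = -2.0000

v_1 = (2, 2, 1); ‖v_1‖ = 3.0000, so e_1 = (0.6667, 0.6667, 0.3333).
r_{12} = e_1·v_2 = -2.0000.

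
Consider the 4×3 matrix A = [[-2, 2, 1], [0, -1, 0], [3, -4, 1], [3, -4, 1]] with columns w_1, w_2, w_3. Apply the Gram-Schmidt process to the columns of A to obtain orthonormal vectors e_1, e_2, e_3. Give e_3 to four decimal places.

e_3 = (0.7746, -0.5164, 0.2582, 0.2582)

w_1 = (-2, 0, 3, 3); ‖w_1‖ = 4.6904, so e_1 = (-0.4264, 0.0000, 0.6396, 0.6396).
e_1·w_2 = (-0.4264)·2 + 0.0000·(-1) + 0.6396·(-4) + 0.6396·(-4) = -5.9696.
u_2 = w_2 + 5.9696·e_1 = (-0.5455, -1.0000, -0.1818, -0.1818).
‖u_2‖ = 1.1677, so e_2 = (-0.4671, -0.8563, -0.1557, -0.1557).
e_1·w_3 = (-0.4264)·1 + 0.0000·0 + 0.6396·1 + 0.6396·1 = 0.8528; e_2·w_3 = (-0.4671)·1 + (-0.8563)·0 + (-0.1557)·1 + (-0.1557)·1 = -0.7785.
u_3 = w_3 − 0.8528·e_1 + 0.7785·e_2 = (1.0000, -0.6667, 0.3333, 0.3333).
‖u_3‖ = 1.2910, so e_3 = (0.7746, -0.5164, 0.2582, 0.2582).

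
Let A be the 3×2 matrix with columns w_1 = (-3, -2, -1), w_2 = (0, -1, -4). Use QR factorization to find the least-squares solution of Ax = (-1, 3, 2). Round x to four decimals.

e_1 = w_1/‖w_1‖ = (-3, -2, -1)/3.7417 = (-0.8018, -0.5345, -0.2673).
r_{12} = e_1·w_2 = 1.6036.
u_2 = w_2 − 1.6036·e_1 = (1.2857, -0.1429, -3.5714).
‖u_2‖ = 3.7985, so e_2 = (0.3385, -0.0376, -0.9402).
Qᵀb = (-1.3363, -2.3317).
Back-substitute: x_2 = -2.3317/3.7985 = -0.6139.
x_1 = (-1.3363 − 1.6036·(-0.6139))/3.7417 = -0.0941.

x = (-0.0941, -0.6139)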